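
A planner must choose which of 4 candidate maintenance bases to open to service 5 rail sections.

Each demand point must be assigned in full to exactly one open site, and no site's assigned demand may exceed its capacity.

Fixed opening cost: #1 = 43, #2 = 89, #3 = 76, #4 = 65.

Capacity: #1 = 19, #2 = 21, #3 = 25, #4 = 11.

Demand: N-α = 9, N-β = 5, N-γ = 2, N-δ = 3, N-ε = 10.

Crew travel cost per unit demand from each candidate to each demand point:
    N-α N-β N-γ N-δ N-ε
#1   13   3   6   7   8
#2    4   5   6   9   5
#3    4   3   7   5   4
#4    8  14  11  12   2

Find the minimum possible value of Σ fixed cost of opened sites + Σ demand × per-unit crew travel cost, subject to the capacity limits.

237

Open {#1, #3}; cheapest assignment that respects the capacities:
  #1 (cap 19, load 7): N-β, N-γ — cost 5×3 + 2×6 = 27
  #3 (cap 25, load 22): N-α, N-δ, N-ε — cost 9×4 + 3×5 + 10×4 = 91
  Shipping 118, fixed 119 → total 237.
  Any other capacity-feasible assignment to {#1, #3} ships for at least 118.
Compare {#3, #4}: its best feasible assignment gives total 241.
Compare {#1, #2}: its best feasible assignment gives total 266.
Every other set of open sites that can feasibly serve all demand totals ≥ 241 even under its best assignment. Minimum: 237.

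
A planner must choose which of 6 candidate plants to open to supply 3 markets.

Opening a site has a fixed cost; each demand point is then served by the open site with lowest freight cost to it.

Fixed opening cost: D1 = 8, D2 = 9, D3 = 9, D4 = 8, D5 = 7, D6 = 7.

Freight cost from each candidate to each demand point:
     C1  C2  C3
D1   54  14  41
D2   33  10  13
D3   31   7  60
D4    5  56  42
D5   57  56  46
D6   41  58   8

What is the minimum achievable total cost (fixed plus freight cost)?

Open {D3, D4, D6}: assign each demand point to its cheapest open site.
  C1→D4 5, C2→D3 7, C3→D6 8
  freight cost 20, fixed 24 → total 44.
Compare {D2, D4}: freight cost 28 + fixed 17 = 45.
Compare {D2, D4, D6}: freight cost 23 + fixed 24 = 47.
Compare {D1, D4, D6}: freight cost 27 + fixed 23 = 50.
All other subsets cost ≥ 45. Minimum total cost: 44.

44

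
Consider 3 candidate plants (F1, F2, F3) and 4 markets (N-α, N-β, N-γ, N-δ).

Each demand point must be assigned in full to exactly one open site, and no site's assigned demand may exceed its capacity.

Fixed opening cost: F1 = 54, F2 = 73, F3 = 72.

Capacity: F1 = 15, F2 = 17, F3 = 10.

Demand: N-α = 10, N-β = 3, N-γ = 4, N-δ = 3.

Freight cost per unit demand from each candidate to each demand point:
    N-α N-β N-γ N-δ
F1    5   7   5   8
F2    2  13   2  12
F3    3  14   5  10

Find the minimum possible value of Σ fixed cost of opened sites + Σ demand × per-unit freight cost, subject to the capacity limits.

Open {F1, F2}; cheapest assignment that respects the capacities:
  F1 (cap 15, load 6): N-β, N-δ — cost 3×7 + 3×8 = 45
  F2 (cap 17, load 14): N-α, N-γ — cost 10×2 + 4×2 = 28
  Shipping 73, fixed 127 → total 200.
  Any other capacity-feasible assignment to {F1, F2} ships for at least 73.
Compare {F1, F3}: its best feasible assignment gives total 221.
Compare {F2, F3}: its best feasible assignment gives total 242.
Every other set of open sites that can feasibly serve all demand totals ≥ 221 even under its best assignment. Minimum: 200.

200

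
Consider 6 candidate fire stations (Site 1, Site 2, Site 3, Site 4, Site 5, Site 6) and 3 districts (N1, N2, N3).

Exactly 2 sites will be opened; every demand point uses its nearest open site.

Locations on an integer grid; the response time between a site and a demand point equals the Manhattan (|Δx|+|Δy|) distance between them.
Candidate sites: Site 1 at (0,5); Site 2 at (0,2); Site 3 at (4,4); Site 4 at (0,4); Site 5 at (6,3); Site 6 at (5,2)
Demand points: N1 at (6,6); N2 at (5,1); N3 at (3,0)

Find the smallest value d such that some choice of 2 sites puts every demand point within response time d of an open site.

Open {Site 3, Site 6}.
  Farthest demand point is N1 at response time 4 (to Site 3); all others are ≤ 4.
With {Site 5, Site 6} the worst case is 4.
With {Site 1, Site 3} the worst case is 5.
No size-2 selection achieves below 4.

4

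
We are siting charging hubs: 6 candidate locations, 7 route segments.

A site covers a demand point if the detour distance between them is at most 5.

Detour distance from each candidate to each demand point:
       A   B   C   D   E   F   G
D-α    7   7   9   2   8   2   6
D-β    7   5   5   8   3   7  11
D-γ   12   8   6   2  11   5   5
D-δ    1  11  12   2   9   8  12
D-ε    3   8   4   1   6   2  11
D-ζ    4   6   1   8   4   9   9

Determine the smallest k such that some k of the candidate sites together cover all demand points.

3

Coverage sets (demand points within 5 of each site):
  D-α: {D, F}
  D-β: {B, C, E}
  D-γ: {D, F, G}
  D-δ: {A, D}
  D-ε: {A, C, D, F}
  D-ζ: {A, C, E}
No 2 sites suffice: every size-2 union leaves at least one demand point uncovered.
But {D-β, D-γ, D-δ} covers everything, so the minimum is 3.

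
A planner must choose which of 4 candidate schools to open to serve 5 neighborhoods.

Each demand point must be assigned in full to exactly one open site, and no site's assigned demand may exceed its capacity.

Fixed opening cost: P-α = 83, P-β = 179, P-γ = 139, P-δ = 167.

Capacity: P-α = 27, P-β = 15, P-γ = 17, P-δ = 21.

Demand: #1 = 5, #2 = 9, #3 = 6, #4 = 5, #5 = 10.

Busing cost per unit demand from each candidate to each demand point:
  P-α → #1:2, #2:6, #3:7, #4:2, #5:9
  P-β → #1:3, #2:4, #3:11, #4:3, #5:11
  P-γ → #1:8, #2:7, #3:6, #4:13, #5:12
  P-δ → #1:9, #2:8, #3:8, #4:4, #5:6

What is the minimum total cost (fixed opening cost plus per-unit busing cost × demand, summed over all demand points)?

Open {P-α, P-δ}; cheapest assignment that respects the capacities:
  P-α (cap 27, load 25): #1, #2, #3, #4 — cost 5×2 + 9×6 + 6×7 + 5×2 = 116
  P-δ (cap 21, load 10): #5 — cost 10×6 = 60
  Shipping 176, fixed 250 → total 426.
  Any other capacity-feasible assignment to {P-α, P-δ} ships for at least 176.
Compare {P-α, P-γ}: its best feasible assignment gives total 431.
Compare {P-α, P-β}: its best feasible assignment gives total 450.
Every other set of open sites that can feasibly serve all demand totals ≥ 431 even under its best assignment. Minimum: 426.

426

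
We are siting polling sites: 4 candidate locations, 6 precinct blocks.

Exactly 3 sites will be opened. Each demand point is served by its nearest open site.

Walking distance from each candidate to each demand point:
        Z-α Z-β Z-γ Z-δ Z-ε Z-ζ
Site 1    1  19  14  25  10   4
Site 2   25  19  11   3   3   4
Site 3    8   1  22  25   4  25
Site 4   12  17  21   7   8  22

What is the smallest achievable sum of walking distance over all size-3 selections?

23

Open {Site 1, Site 2, Site 3}.
  Z-α→Site 1 1, Z-β→Site 3 1, Z-γ→Site 2 11, Z-δ→Site 2 3, Z-ε→Site 2 3, Z-ζ→Site 1 4  ⇒ total 23.
Compare {Site 2, Site 3, Site 4}: total 30.
Compare {Site 1, Site 3, Site 4}: total 31.
No size-3 selection does better; minimum is 23.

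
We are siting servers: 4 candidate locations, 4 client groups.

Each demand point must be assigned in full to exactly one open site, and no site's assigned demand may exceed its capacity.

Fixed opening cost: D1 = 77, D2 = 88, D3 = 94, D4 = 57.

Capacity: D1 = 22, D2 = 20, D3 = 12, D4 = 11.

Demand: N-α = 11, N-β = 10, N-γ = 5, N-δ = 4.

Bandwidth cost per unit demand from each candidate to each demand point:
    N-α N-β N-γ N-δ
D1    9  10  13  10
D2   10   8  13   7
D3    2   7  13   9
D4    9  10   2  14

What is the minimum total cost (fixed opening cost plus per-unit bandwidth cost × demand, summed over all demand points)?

Open {D2, D3}; cheapest assignment that respects the capacities:
  D2 (cap 20, load 19): N-β, N-γ, N-δ — cost 10×8 + 5×13 + 4×7 = 173
  D3 (cap 12, load 11): N-α — cost 11×2 = 22
  Shipping 195, fixed 182 → total 377.
  Any other capacity-feasible assignment to {D2, D3} ships for at least 195.
Compare {D2, D3, D4}: its best feasible assignment gives total 379.
Compare {D1, D3}: its best feasible assignment gives total 398.
Every other set of open sites that can feasibly serve all demand totals ≥ 379 even under its best assignment. Minimum: 377.

377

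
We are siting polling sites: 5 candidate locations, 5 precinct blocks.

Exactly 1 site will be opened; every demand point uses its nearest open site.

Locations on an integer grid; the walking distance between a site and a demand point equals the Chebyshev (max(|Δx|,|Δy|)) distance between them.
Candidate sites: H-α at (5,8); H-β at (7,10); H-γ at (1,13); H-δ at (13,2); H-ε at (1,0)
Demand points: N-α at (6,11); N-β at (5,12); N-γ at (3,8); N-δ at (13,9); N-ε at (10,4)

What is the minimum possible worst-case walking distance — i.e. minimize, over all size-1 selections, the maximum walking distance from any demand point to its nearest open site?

Open {H-β}.
  Farthest demand point is N-δ at walking distance 6 (to H-β); all others are ≤ 6.
With {H-α} the worst case is 8.
With {H-δ} the worst case is 10.
No size-1 selection achieves below 6.

6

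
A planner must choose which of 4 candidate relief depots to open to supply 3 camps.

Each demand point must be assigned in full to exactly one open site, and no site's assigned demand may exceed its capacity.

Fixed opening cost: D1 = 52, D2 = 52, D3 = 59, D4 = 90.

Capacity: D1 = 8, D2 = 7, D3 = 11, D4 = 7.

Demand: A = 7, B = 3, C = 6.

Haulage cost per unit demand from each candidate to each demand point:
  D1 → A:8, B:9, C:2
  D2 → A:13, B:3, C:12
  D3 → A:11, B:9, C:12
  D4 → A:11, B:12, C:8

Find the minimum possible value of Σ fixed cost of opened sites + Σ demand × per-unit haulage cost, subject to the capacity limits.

227

Open {D1, D3}; cheapest assignment that respects the capacities:
  D1 (cap 8, load 6): C — cost 6×2 = 12
  D3 (cap 11, load 10): A, B — cost 7×11 + 3×9 = 104
  Shipping 116, fixed 111 → total 227.
  Any other capacity-feasible assignment to {D1, D3} ships for at least 116.
Compare {D1, D2, D3}: its best feasible assignment gives total 261.
Compare {D2, D3}: its best feasible assignment gives total 287.
Every other set of open sites that can feasibly serve all demand totals ≥ 261 even under its best assignment. Minimum: 227.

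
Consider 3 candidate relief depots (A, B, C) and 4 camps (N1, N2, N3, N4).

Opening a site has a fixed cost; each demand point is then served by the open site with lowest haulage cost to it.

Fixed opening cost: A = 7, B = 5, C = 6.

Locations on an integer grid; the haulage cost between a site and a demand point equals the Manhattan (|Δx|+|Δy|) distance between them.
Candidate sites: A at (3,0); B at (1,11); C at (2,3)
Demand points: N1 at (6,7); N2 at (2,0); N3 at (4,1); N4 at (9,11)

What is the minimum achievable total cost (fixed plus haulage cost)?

32

Open {A, B}: assign each demand point to its cheapest open site.
  N1→B 9, N2→A 1, N3→A 2, N4→B 8
  haulage cost 20, fixed 12 → total 32.
Compare {B, C}: haulage cost 23 + fixed 11 = 34.
Compare {C}: haulage cost 30 + fixed 6 = 36.
Compare {A}: haulage cost 30 + fixed 7 = 37.
All other subsets cost ≥ 34. Minimum total cost: 32.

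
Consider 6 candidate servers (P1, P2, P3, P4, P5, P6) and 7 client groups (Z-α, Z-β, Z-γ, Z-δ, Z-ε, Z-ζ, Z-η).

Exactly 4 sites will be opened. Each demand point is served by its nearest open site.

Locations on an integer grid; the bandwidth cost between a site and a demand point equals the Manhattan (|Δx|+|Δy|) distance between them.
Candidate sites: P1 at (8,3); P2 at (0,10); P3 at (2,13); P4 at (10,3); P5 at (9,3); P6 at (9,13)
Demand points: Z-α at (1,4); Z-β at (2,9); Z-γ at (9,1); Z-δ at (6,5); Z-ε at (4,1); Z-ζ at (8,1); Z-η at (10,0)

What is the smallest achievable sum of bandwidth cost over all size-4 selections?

Open {P1, P2, P4, P5}.
  Z-α→P2 7, Z-β→P2 3, Z-γ→P5 2, Z-δ→P1 4, Z-ε→P1 6, Z-ζ→P1 2, Z-η→P4 3  ⇒ total 27.
Compare {P1, P2, P3, P4}: total 28.
Compare {P1, P2, P3, P5}: total 28.
No size-4 selection does better; minimum is 27.

27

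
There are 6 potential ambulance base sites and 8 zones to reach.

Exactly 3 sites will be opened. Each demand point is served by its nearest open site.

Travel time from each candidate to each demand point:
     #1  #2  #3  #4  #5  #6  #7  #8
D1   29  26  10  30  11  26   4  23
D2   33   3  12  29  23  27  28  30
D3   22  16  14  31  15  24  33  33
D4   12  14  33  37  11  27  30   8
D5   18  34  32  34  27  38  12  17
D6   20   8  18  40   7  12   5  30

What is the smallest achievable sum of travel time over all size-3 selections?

88

Open {D2, D4, D6}.
  #1→D4 12, #2→D2 3, #3→D2 12, #4→D2 29, #5→D6 7, #6→D6 12, #7→D6 5, #8→D4 8  ⇒ total 88.
Compare {D1, D4, D6}: total 91.
Compare {D3, D4, D6}: total 97.
No size-3 selection does better; minimum is 88.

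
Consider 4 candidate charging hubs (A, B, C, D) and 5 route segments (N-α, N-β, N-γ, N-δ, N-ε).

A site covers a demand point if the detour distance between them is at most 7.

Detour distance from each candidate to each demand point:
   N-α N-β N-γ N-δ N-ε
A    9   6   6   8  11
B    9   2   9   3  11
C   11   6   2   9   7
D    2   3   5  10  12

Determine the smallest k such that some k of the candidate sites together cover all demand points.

3

Coverage sets (demand points within 7 of each site):
  A: {N-β, N-γ}
  B: {N-β, N-δ}
  C: {N-β, N-γ, N-ε}
  D: {N-α, N-β, N-γ}
No 2 sites suffice: every size-2 union leaves at least one demand point uncovered.
But {B, C, D} covers everything, so the minimum is 3.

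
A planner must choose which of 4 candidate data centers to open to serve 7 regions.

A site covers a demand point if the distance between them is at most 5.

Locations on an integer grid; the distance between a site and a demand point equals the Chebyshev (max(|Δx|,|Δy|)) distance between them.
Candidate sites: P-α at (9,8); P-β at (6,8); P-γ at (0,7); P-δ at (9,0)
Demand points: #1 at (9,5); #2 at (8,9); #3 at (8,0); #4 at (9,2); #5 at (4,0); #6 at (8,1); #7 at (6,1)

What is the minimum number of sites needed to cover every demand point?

Coverage sets (demand points within 5 of each site):
  P-α: {#1, #2}
  P-β: {#1, #2}
  P-γ: {}
  P-δ: {#1, #3, #4, #5, #6, #7}
No single site covers all 7 demand points.
But {P-α, P-δ} covers everything, so the minimum is 2.

2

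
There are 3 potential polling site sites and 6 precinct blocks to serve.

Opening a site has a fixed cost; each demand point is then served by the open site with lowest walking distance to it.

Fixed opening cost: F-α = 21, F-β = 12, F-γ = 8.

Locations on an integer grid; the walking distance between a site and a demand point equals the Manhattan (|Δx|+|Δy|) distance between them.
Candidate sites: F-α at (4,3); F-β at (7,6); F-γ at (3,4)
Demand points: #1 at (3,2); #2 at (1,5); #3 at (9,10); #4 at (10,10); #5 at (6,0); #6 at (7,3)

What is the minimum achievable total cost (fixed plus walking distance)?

48

Open {F-β, F-γ}: assign each demand point to its cheapest open site.
  #1→F-γ 2, #2→F-γ 3, #3→F-β 6, #4→F-β 7, #5→F-β 7, #6→F-β 3
  walking distance 28, fixed 20 → total 48.
Compare {F-β}: walking distance 38 + fixed 12 = 50.
Compare {F-γ}: walking distance 42 + fixed 8 = 50.
Compare {F-α}: walking distance 40 + fixed 21 = 61.
All other subsets cost ≥ 50. Minimum total cost: 48.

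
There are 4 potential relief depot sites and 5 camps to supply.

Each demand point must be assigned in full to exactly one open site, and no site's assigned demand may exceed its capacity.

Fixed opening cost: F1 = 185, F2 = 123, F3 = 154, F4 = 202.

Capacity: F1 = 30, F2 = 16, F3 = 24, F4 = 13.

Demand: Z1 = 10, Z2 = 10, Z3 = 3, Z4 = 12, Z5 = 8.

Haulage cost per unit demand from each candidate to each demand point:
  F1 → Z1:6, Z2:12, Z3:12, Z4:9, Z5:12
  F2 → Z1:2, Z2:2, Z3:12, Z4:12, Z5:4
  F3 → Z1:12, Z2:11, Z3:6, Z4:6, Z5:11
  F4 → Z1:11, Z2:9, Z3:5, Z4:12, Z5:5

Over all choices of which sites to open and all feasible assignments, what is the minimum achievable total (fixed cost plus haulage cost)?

Open {F1, F2}; cheapest assignment that respects the capacities:
  F1 (cap 30, load 30): Z1, Z4, Z5 — cost 10×6 + 12×9 + 8×12 = 264
  F2 (cap 16, load 13): Z2, Z3 — cost 10×2 + 3×12 = 56
  Shipping 320, fixed 308 → total 628.
  Any other capacity-feasible assignment to {F1, F2} ships for at least 320.
Compare {F1, F3}: its best feasible assignment gives total 697.
Compare {F1, F2, F3}: its best feasible assignment gives total 720.
Every other set of open sites that can feasibly serve all demand totals ≥ 697 even under its best assignment. Minimum: 628.

628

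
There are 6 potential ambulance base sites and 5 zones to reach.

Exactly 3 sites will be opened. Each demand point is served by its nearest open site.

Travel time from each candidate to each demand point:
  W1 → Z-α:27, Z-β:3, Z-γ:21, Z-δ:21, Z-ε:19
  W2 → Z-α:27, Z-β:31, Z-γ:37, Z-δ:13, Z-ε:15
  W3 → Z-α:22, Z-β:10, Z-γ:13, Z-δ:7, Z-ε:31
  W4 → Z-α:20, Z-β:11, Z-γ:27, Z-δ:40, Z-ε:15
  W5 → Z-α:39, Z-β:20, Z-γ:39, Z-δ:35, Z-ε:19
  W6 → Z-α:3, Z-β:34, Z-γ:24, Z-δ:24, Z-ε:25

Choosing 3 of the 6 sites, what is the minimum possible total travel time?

45

Open {W1, W3, W6}.
  Z-α→W6 3, Z-β→W1 3, Z-γ→W3 13, Z-δ→W3 7, Z-ε→W1 19  ⇒ total 45.
Compare {W2, W3, W6}: total 48.
Compare {W3, W4, W6}: total 48.
No size-3 selection does better; minimum is 45.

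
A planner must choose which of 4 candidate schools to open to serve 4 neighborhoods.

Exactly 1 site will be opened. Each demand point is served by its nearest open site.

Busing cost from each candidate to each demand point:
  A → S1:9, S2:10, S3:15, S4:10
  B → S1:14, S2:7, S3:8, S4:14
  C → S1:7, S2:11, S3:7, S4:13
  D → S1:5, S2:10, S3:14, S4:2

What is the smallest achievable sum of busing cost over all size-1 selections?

31

Open {D}.
  S1→D 5, S2→D 10, S3→D 14, S4→D 2  ⇒ total 31.
Compare {C}: total 38.
Compare {B}: total 43.
No size-1 selection does better; minimum is 31.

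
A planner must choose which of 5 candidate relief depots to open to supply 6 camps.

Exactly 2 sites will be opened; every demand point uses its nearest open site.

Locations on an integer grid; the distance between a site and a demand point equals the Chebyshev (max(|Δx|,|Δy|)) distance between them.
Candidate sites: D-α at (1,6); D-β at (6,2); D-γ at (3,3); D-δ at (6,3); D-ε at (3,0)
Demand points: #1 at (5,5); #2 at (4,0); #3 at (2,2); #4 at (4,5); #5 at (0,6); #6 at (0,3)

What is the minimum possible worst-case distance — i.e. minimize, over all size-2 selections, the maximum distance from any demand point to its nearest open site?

3

Open {D-α, D-γ}.
  Farthest demand point is #2 at distance 3 (to D-γ); all others are ≤ 3.
With {D-β, D-γ} the worst case is 3.
With {D-γ, D-δ} the worst case is 3.
No size-2 selection achieves below 3.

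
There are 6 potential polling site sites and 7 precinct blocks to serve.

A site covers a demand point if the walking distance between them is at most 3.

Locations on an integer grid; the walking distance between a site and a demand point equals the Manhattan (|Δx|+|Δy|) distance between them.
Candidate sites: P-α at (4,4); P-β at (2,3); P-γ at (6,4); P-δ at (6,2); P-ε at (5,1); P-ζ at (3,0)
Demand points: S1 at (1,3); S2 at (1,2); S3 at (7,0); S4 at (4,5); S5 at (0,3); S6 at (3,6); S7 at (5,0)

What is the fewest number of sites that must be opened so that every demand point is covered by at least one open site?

3

Coverage sets (demand points within 3 of each site):
  P-α: {S4, S6}
  P-β: {S1, S2, S5}
  P-γ: {S4}
  P-δ: {S3, S7}
  P-ε: {S3, S7}
  P-ζ: {S7}
No 2 sites suffice: every size-2 union leaves at least one demand point uncovered.
But {P-α, P-β, P-δ} covers everything, so the minimum is 3.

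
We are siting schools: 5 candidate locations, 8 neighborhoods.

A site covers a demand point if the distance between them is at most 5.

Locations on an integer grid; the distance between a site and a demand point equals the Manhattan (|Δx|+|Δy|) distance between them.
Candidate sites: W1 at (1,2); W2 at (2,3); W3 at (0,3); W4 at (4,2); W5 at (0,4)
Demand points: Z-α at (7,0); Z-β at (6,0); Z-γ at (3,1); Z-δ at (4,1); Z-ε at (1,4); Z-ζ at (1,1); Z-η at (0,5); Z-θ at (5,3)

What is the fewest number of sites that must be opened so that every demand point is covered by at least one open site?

2

Coverage sets (demand points within 5 of each site):
  W1: {Z-γ, Z-δ, Z-ε, Z-ζ, Z-η, Z-θ}
  W2: {Z-γ, Z-δ, Z-ε, Z-ζ, Z-η, Z-θ}
  W3: {Z-γ, Z-ε, Z-ζ, Z-η, Z-θ}
  W4: {Z-α, Z-β, Z-γ, Z-δ, Z-ε, Z-ζ, Z-θ}
  W5: {Z-ε, Z-ζ, Z-η}
No single site covers all 8 demand points.
But {W1, W4} covers everything, so the minimum is 2.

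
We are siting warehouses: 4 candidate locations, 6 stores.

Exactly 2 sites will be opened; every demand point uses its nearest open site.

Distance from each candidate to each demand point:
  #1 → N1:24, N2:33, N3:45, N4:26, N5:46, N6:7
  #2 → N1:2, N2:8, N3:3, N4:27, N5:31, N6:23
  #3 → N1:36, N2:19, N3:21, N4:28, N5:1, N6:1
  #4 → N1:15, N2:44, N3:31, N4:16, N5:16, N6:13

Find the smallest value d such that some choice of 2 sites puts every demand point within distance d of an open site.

16

Open {#2, #4}.
  Farthest demand point is N4 at distance 16 (to #4); all others are ≤ 16.
With {#3, #4} the worst case is 21.
With {#1, #3} the worst case is 26.
No size-2 selection achieves below 16.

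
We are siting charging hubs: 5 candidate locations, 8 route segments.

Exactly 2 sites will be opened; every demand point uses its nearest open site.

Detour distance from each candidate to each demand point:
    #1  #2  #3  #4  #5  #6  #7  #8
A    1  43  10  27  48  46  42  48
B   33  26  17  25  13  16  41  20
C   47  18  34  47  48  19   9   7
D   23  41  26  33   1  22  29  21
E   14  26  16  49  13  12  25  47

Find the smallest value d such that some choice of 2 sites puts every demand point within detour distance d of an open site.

26

Open {B, E}.
  Farthest demand point is #2 at detour distance 26 (to B); all others are ≤ 26.
With {B, D} the worst case is 29.
With {B, C} the worst case is 33.
No size-2 selection achieves below 26.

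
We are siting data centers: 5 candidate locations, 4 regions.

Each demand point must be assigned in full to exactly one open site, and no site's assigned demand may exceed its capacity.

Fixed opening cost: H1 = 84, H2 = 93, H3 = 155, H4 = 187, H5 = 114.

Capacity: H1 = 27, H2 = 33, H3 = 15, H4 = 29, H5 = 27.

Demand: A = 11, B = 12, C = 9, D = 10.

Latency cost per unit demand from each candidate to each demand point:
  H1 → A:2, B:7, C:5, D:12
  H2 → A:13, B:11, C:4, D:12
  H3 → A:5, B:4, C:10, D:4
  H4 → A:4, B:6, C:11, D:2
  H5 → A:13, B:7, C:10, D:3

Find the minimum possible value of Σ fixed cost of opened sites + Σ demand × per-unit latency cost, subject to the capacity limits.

379

Open {H1, H5}; cheapest assignment that respects the capacities:
  H1 (cap 27, load 20): A, C — cost 11×2 + 9×5 = 67
  H5 (cap 27, load 22): B, D — cost 12×7 + 10×3 = 114
  Shipping 181, fixed 198 → total 379.
  Any other capacity-feasible assignment to {H1, H5} ships for at least 181.
Compare {H1, H4}: its best feasible assignment gives total 430.
Compare {H1, H2}: its best feasible assignment gives total 439.
Every other set of open sites that can feasibly serve all demand totals ≥ 430 even under its best assignment. Minimum: 379.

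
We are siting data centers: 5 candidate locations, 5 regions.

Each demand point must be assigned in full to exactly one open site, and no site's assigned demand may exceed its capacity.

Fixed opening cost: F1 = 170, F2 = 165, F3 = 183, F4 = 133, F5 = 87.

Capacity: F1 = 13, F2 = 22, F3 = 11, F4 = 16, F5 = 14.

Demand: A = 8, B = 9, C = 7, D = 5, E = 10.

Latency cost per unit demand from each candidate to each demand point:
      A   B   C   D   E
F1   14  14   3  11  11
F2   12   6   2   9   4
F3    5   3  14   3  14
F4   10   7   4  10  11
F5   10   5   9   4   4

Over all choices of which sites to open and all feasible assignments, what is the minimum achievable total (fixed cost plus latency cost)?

Open {F2, F4, F5}; cheapest assignment that respects the capacities:
  F2 (cap 22, load 17): C, E — cost 7×2 + 10×4 = 54
  F4 (cap 16, load 8): A — cost 8×10 = 80
  F5 (cap 14, load 14): B, D — cost 9×5 + 5×4 = 65
  Shipping 199, fixed 385 → total 584.
  Any other capacity-feasible assignment to {F2, F4, F5} ships for at least 199.
Compare {F2, F3, F5}: its best feasible assignment gives total 594.
Compare {F1, F2, F5}: its best feasible assignment gives total 637.
Every other set of open sites that can feasibly serve all demand totals ≥ 594 even under its best assignment. Minimum: 584.

584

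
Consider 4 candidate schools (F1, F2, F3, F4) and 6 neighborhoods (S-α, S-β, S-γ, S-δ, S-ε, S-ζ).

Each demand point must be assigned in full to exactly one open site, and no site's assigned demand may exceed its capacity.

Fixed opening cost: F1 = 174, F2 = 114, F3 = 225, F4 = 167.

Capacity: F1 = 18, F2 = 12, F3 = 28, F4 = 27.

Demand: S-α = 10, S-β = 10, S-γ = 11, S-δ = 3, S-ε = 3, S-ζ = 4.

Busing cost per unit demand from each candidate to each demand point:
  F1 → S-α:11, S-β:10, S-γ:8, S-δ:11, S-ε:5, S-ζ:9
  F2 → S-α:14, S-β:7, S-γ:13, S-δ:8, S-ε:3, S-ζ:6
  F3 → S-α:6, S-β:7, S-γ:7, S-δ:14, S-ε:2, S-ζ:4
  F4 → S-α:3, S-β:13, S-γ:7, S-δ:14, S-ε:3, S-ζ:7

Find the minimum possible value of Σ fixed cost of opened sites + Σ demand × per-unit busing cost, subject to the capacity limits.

624

Open {F1, F4}; cheapest assignment that respects the capacities:
  F1 (cap 18, load 16): S-β, S-δ, S-ε — cost 10×10 + 3×11 + 3×5 = 148
  F4 (cap 27, load 25): S-α, S-γ, S-ζ — cost 10×3 + 11×7 + 4×7 = 135
  Shipping 283, fixed 341 → total 624.
  Any other capacity-feasible assignment to {F1, F4} ships for at least 283.
Compare {F3, F4}: its best feasible assignment gives total 633.
Compare {F1, F3}: its best feasible assignment gives total 672.
Every other set of open sites that can feasibly serve all demand totals ≥ 633 even under its best assignment. Minimum: 624.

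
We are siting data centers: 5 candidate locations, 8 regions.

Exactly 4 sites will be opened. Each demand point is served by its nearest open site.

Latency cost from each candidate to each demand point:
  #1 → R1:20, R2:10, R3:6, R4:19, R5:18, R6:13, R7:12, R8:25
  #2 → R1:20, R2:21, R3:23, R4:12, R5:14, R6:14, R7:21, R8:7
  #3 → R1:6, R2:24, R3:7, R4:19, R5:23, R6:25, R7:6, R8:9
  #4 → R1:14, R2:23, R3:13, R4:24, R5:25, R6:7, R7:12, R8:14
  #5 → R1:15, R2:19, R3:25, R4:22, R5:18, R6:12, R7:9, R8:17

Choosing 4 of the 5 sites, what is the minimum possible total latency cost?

Open {#1, #2, #3, #4}.
  R1→#3 6, R2→#1 10, R3→#1 6, R4→#2 12, R5→#2 14, R6→#4 7, R7→#3 6, R8→#2 7  ⇒ total 68.
Compare {#1, #2, #3, #5}: total 73.
Compare {#2, #3, #4, #5}: total 78.
No size-4 selection does better; minimum is 68.

68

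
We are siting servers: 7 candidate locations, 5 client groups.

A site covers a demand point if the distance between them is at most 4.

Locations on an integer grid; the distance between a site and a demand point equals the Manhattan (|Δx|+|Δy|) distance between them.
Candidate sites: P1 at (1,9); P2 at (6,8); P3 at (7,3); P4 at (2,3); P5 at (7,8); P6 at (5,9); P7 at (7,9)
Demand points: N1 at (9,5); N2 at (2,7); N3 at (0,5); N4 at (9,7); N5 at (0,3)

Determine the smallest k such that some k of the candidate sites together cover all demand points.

Coverage sets (demand points within 4 of each site):
  P1: {N2}
  P2: {N4}
  P3: {N1}
  P4: {N2, N3, N5}
  P5: {N4}
  P6: {}
  P7: {N4}
No 2 sites suffice: every size-2 union leaves at least one demand point uncovered.
But {P2, P3, P4} covers everything, so the minimum is 3.

3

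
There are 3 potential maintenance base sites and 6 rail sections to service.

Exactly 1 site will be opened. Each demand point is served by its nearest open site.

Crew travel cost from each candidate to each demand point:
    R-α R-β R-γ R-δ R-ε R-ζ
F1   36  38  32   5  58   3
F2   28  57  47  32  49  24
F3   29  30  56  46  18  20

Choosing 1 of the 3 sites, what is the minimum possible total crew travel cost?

172

Open {F1}.
  R-α→F1 36, R-β→F1 38, R-γ→F1 32, R-δ→F1 5, R-ε→F1 58, R-ζ→F1 3  ⇒ total 172.
Compare {F3}: total 199.
Compare {F2}: total 237.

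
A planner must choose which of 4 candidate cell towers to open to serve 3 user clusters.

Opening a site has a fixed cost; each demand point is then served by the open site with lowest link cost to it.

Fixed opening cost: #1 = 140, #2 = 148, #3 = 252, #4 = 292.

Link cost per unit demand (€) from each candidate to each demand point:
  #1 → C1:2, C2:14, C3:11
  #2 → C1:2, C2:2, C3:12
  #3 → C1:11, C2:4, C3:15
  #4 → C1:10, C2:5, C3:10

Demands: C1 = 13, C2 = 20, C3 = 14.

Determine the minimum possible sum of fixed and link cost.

Open {#2}: assign each demand point to its cheapest open site.
  C1→#2 13×2=26, C2→#2 20×2=40, C3→#2 14×12=168
  link cost 234, fixed 148 → total 382.
Compare {#1, #2}: link cost 220 + fixed 288 = 508.
Compare {#1}: link cost 460 + fixed 140 = 600.
Compare {#2, #3}: link cost 234 + fixed 400 = 634.
All other subsets cost ≥ 508. Minimum total cost: 382.

382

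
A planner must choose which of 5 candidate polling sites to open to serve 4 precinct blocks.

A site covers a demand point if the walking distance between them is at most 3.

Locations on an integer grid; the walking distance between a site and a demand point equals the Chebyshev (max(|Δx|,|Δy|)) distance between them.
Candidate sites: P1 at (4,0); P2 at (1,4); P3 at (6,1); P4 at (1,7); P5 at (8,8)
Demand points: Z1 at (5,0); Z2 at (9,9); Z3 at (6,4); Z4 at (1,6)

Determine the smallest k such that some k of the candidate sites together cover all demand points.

3

Coverage sets (demand points within 3 of each site):
  P1: {Z1}
  P2: {Z4}
  P3: {Z1, Z3}
  P4: {Z4}
  P5: {Z2}
No 2 sites suffice: every size-2 union leaves at least one demand point uncovered.
But {P2, P3, P5} covers everything, so the minimum is 3.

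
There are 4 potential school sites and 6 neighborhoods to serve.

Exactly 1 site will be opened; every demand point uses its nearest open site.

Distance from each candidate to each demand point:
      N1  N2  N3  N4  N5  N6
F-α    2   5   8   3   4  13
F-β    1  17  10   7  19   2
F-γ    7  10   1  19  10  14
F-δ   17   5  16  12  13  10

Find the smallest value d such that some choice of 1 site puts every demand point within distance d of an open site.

Open {F-α}.
  Farthest demand point is N6 at distance 13 (to F-α); all others are ≤ 13.
With {F-δ} the worst case is 17.
With {F-β} the worst case is 19.
No size-1 selection achieves below 13.

13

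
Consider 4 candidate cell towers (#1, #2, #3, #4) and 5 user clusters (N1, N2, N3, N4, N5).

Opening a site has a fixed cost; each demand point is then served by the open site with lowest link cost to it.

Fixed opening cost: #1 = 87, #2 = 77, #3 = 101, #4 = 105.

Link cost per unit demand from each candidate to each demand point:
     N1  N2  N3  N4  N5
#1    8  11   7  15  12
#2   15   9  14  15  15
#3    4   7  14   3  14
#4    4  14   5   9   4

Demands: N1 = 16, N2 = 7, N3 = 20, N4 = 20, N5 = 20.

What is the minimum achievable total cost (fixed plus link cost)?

559

Open {#3, #4}: assign each demand point to its cheapest open site.
  N1→#3 16×4=64, N2→#3 7×7=49, N3→#4 20×5=100, N4→#3 20×3=60, N5→#4 20×4=80
  link cost 353, fixed 206 → total 559.
Compare {#4}: link cost 522 + fixed 105 = 627.
Compare {#2, #3, #4}: link cost 353 + fixed 283 = 636.
Compare {#1, #3, #4}: link cost 353 + fixed 293 = 646.
All other subsets cost ≥ 627. Minimum total cost: 559.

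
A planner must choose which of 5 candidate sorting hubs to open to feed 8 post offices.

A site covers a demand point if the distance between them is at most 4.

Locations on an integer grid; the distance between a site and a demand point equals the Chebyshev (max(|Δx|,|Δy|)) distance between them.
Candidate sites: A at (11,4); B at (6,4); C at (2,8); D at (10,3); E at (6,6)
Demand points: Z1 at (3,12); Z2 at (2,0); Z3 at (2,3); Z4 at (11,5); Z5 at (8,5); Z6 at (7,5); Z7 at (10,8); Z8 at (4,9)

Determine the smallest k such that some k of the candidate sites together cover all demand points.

Coverage sets (demand points within 4 of each site):
  A: {Z4, Z5, Z6, Z7}
  B: {Z2, Z3, Z5, Z6, Z7}
  C: {Z1, Z8}
  D: {Z4, Z5, Z6}
  E: {Z3, Z5, Z6, Z7, Z8}
No 2 sites suffice: every size-2 union leaves at least one demand point uncovered.
But {A, B, C} covers everything, so the minimum is 3.

3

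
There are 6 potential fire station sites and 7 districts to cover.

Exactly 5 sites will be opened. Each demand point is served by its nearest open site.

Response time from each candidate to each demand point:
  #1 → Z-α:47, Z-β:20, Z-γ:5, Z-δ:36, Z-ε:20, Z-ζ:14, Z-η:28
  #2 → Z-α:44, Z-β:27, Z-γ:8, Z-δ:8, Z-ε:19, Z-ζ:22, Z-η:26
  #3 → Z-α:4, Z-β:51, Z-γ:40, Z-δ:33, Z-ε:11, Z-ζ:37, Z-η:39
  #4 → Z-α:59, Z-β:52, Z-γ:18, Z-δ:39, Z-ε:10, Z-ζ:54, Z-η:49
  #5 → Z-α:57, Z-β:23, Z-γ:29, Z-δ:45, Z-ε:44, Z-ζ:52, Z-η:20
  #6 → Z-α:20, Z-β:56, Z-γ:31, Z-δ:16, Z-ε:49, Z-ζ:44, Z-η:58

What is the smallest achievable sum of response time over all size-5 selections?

81

Open {#1, #2, #3, #4, #5}.
  Z-α→#3 4, Z-β→#1 20, Z-γ→#1 5, Z-δ→#2 8, Z-ε→#4 10, Z-ζ→#1 14, Z-η→#5 20  ⇒ total 81.
Compare {#1, #2, #3, #5, #6}: total 82.
Compare {#1, #2, #3, #4, #6}: total 87.
No size-5 selection does better; minimum is 81.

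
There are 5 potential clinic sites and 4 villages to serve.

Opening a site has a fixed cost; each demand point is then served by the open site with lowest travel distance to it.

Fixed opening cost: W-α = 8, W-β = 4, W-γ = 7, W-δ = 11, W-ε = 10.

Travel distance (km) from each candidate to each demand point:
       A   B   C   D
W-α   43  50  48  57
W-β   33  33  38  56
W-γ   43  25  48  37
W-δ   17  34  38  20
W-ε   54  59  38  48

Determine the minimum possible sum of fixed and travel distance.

118

Open {W-γ, W-δ}: assign each demand point to its cheapest open site.
  A→W-δ 17, B→W-γ 25, C→W-δ 38, D→W-δ 20
  travel distance 100, fixed 18 → total 118.
Compare {W-δ}: travel distance 109 + fixed 11 = 120.
Compare {W-β, W-γ, W-δ}: travel distance 100 + fixed 22 = 122.
Compare {W-β, W-δ}: travel distance 108 + fixed 15 = 123.
All other subsets cost ≥ 120. Minimum total cost: 118.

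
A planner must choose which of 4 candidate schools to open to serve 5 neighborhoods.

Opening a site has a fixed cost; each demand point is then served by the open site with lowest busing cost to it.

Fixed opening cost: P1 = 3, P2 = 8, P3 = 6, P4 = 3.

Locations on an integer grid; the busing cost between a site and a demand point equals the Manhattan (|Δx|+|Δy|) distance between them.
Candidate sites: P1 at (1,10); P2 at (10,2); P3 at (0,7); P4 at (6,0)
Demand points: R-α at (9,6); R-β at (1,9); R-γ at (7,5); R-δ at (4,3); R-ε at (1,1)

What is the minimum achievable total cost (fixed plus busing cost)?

Open {P1, P4}: assign each demand point to its cheapest open site.
  R-α→P4 9, R-β→P1 1, R-γ→P4 6, R-δ→P4 5, R-ε→P4 6
  busing cost 27, fixed 6 → total 33.
Compare {P1, P2, P4}: busing cost 23 + fixed 14 = 37.
Compare {P3, P4}: busing cost 29 + fixed 9 = 38.
Compare {P1, P2}: busing cost 28 + fixed 11 = 39.
All other subsets cost ≥ 37. Minimum total cost: 33.

33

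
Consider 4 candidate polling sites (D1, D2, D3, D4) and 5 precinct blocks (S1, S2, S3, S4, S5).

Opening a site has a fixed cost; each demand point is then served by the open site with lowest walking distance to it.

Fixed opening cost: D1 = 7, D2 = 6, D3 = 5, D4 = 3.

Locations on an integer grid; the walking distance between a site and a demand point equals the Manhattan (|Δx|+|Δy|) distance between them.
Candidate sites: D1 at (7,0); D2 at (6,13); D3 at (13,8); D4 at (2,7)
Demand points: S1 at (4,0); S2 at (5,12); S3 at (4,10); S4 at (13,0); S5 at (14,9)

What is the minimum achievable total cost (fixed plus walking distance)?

36

Open {D1, D2, D3}: assign each demand point to its cheapest open site.
  S1→D1 3, S2→D2 2, S3→D2 5, S4→D1 6, S5→D3 2
  walking distance 18, fixed 18 → total 36.
Compare {D1, D3, D4}: walking distance 24 + fixed 15 = 39.
Compare {D1, D2, D3, D4}: walking distance 18 + fixed 21 = 39.
Compare {D3, D4}: walking distance 32 + fixed 8 = 40.
All other subsets cost ≥ 39. Minimum total cost: 36.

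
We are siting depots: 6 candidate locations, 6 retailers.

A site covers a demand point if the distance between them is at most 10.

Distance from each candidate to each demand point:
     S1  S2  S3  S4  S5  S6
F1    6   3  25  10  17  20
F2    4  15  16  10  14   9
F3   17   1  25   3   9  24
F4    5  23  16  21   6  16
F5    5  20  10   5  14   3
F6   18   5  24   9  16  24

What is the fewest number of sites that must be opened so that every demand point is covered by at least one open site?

2

Coverage sets (demand points within 10 of each site):
  F1: {S1, S2, S4}
  F2: {S1, S4, S6}
  F3: {S2, S4, S5}
  F4: {S1, S5}
  F5: {S1, S3, S4, S6}
  F6: {S2, S4}
No single site covers all 6 demand points.
But {F3, F5} covers everything, so the minimum is 2.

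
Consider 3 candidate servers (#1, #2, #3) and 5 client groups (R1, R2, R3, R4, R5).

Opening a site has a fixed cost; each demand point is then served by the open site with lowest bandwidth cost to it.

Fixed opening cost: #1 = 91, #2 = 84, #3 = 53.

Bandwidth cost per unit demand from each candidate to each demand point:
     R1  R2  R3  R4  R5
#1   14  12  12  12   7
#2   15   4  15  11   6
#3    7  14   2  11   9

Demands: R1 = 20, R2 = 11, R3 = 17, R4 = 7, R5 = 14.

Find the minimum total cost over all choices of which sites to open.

516

Open {#2, #3}: assign each demand point to its cheapest open site.
  R1→#3 20×7=140, R2→#2 11×4=44, R3→#3 17×2=34, R4→#2 7×11=77, R5→#2 14×6=84
  bandwidth cost 379, fixed 137 → total 516.
Compare {#3}: bandwidth cost 531 + fixed 53 = 584.
Compare {#1, #2, #3}: bandwidth cost 379 + fixed 228 = 607.
Compare {#1, #3}: bandwidth cost 481 + fixed 144 = 625.
All other subsets cost ≥ 584. Minimum total cost: 516.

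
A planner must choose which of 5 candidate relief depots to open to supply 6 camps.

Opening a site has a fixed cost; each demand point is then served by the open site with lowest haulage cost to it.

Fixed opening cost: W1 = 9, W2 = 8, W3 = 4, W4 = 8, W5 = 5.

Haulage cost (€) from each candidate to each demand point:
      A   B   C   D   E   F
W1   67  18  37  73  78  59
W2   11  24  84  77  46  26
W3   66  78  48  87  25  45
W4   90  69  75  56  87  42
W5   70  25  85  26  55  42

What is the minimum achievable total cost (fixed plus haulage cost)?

169

Open {W1, W2, W3, W5}: assign each demand point to its cheapest open site.
  A→W2 11, B→W1 18, C→W1 37, D→W5 26, E→W3 25, F→W2 26
  haulage cost 143, fixed 26 → total 169.
Compare {W2, W3, W5}: haulage cost 160 + fixed 17 = 177.
Compare {W1, W2, W3, W4, W5}: haulage cost 143 + fixed 34 = 177.
Compare {W2, W3, W4, W5}: haulage cost 160 + fixed 25 = 185.
All other subsets cost ≥ 177. Minimum total cost: 169.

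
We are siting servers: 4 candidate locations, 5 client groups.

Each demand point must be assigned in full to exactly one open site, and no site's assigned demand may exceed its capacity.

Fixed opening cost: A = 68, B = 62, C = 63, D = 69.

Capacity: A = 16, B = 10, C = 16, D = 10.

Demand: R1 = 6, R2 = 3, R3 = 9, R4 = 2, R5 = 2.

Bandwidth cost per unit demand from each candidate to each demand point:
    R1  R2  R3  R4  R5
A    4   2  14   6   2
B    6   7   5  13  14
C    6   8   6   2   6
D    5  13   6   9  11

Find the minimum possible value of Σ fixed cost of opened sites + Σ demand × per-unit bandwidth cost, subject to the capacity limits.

Open {A, B}; cheapest assignment that respects the capacities:
  A (cap 16, load 13): R1, R2, R4, R5 — cost 6×4 + 3×2 + 2×6 + 2×2 = 46
  B (cap 10, load 9): R3 — cost 9×5 = 45
  Shipping 91, fixed 130 → total 221.
  Any other capacity-feasible assignment to {A, B} ships for at least 91.
Compare {A, C}: its best feasible assignment gives total 223.
Compare {A, D}: its best feasible assignment gives total 237.
Every other set of open sites that can feasibly serve all demand totals ≥ 223 even under its best assignment. Minimum: 221.

221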